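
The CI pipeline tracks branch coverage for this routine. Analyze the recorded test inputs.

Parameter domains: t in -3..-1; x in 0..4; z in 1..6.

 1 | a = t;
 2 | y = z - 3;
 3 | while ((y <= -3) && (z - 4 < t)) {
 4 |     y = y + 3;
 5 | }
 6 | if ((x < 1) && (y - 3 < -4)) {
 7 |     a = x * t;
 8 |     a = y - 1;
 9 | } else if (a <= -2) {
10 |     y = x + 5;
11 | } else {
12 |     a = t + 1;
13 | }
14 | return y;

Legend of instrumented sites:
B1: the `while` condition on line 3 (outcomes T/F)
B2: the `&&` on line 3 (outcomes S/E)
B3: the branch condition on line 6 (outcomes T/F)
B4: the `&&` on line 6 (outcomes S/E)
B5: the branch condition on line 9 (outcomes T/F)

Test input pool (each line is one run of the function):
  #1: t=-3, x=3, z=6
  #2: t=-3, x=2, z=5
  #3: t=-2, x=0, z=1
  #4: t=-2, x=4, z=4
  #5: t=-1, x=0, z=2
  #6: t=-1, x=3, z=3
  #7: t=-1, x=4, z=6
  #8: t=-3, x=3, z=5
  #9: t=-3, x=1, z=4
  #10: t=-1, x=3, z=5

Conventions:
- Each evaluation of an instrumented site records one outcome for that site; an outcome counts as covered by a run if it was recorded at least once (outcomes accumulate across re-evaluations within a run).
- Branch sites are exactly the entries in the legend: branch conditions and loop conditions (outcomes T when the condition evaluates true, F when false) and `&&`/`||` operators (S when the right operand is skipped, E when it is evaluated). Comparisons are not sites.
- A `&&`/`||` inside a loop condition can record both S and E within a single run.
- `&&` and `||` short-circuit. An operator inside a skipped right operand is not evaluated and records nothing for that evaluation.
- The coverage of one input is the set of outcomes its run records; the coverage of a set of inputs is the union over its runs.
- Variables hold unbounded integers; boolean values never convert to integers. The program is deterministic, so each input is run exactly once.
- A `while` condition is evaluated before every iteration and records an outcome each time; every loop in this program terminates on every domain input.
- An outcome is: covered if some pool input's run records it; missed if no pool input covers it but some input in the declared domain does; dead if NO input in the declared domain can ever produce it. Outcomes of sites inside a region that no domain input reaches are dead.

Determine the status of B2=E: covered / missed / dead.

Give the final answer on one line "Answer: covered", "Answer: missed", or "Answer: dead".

no pool input records B2=E
checking all 90 inputs in the declared domain: B2=E is never recorded -> dead

Answer: dead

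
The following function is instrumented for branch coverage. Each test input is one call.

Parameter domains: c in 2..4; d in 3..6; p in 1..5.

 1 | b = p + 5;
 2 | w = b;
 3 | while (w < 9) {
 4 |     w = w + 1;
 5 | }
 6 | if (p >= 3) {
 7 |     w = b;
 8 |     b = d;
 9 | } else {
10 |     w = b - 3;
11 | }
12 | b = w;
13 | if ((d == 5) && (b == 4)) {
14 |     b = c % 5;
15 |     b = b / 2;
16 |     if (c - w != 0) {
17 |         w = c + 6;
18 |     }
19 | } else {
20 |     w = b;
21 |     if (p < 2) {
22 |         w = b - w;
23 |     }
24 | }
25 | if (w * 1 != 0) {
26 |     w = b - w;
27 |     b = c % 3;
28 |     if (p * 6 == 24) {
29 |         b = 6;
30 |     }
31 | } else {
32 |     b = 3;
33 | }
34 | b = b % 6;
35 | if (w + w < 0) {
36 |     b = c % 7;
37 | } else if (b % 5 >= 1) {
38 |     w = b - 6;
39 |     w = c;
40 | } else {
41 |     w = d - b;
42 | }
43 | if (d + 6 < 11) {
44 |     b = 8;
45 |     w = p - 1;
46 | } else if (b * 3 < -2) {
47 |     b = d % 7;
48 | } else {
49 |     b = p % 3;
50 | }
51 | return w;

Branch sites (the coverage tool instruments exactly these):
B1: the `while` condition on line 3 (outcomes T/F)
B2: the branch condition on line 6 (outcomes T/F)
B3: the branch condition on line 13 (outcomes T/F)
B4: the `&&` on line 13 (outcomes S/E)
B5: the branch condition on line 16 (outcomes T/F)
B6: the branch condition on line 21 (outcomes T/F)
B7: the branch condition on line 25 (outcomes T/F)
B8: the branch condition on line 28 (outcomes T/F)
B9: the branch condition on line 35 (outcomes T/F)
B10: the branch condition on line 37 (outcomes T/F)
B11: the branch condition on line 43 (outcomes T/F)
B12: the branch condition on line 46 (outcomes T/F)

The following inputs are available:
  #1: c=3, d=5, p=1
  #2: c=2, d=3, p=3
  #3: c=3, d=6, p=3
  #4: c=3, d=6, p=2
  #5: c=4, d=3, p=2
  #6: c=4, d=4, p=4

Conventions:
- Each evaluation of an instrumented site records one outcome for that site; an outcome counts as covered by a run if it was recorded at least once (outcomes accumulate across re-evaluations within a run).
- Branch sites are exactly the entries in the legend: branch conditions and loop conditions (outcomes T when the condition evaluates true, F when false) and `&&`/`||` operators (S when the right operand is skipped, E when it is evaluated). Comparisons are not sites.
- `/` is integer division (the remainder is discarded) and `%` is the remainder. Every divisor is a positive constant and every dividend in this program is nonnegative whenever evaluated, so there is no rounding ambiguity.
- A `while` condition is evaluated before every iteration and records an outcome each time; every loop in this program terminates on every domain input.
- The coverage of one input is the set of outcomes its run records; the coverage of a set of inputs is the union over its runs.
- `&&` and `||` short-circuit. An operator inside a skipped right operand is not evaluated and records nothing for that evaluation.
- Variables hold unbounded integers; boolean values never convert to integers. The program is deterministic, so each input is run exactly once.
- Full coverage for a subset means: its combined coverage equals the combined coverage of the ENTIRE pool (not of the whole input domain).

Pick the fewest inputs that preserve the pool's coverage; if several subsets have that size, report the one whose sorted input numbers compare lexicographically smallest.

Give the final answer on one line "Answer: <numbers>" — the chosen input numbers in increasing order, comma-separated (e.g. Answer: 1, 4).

input #1, c=3, d=5, p=1: events B1->T, B1->T, B1->T, B1->F, B2->F, B4->E, B3->F, B6->T, B7->F, B9->F, B10->T, B11->F, B12->F; outcomes B1=T, B1=F, B2=F, B3=F, B4=E, B6=T, B7=F, B9=F, B10=T, B11=F, B12=F
input #2, c=2, d=3, p=3: events B1->T, B1->F, B2->T, B4->S, B3->F, B6->F, B7->T, B8->F, B9->F, B10->T, B11->T; outcomes B1=T, B1=F, B2=T, B3=F, B4=S, B6=F, B7=T, B8=F, B9=F, B10=T, B11=T
input #3, c=3, d=6, p=3: events B1->T, B1->F, B2->T, B4->S, B3->F, B6->F, B7->T, B8->F, B9->F, B10->F, B11->F, B12->F; outcomes B1=T, B1=F, B2=T, B3=F, B4=S, B6=F, B7=T, B8=F, B9=F, B10=F, B11=F, B12=F
input #4, c=3, d=6, p=2: events B1->T, B1->T, B1->F, B2->F, B4->S, B3->F, B6->F, B7->T, B8->F, B9->F, B10->F, B11->F, B12->F; outcomes B1=T, B1=F, B2=F, B3=F, B4=S, B6=F, B7=T, B8=F, B9=F, B10=F, B11=F, B12=F
input #5, c=4, d=3, p=2: events B1->T, B1->T, B1->F, B2->F, B4->S, B3->F, B6->F, B7->T, B8->F, B9->F, B10->T, B11->T; outcomes B1=T, B1=F, B2=F, B3=F, B4=S, B6=F, B7=T, B8=F, B9=F, B10=T, B11=T
input #6, c=4, d=4, p=4: events B1->F, B2->T, B4->S, B3->F, B6->F, B7->T, B8->T, B9->F, B10->F, B11->T; outcomes B1=F, B2=T, B3=F, B4=S, B6=F, B7=T, B8=T, B9=F, B10=F, B11=T
union over all inputs: B1=T, B1=F, B2=T, B2=F, B3=F, B4=S, B4=E, B6=T, B6=F, B7=T, B7=F, B8=T, B8=F, B9=F, B10=T, B10=F, B11=T, B11=F, B12=F (19 outcomes)
size 1 is not enough: best union over all size-1 subsets is 12/19
size 2 is not enough: best union over all size-2 subsets is 18/19
inputs {1, 2, 6} (size 3) cover everything; no size-3 subset with a lexicographically smaller index list covers all 19

Answer: 1, 2, 6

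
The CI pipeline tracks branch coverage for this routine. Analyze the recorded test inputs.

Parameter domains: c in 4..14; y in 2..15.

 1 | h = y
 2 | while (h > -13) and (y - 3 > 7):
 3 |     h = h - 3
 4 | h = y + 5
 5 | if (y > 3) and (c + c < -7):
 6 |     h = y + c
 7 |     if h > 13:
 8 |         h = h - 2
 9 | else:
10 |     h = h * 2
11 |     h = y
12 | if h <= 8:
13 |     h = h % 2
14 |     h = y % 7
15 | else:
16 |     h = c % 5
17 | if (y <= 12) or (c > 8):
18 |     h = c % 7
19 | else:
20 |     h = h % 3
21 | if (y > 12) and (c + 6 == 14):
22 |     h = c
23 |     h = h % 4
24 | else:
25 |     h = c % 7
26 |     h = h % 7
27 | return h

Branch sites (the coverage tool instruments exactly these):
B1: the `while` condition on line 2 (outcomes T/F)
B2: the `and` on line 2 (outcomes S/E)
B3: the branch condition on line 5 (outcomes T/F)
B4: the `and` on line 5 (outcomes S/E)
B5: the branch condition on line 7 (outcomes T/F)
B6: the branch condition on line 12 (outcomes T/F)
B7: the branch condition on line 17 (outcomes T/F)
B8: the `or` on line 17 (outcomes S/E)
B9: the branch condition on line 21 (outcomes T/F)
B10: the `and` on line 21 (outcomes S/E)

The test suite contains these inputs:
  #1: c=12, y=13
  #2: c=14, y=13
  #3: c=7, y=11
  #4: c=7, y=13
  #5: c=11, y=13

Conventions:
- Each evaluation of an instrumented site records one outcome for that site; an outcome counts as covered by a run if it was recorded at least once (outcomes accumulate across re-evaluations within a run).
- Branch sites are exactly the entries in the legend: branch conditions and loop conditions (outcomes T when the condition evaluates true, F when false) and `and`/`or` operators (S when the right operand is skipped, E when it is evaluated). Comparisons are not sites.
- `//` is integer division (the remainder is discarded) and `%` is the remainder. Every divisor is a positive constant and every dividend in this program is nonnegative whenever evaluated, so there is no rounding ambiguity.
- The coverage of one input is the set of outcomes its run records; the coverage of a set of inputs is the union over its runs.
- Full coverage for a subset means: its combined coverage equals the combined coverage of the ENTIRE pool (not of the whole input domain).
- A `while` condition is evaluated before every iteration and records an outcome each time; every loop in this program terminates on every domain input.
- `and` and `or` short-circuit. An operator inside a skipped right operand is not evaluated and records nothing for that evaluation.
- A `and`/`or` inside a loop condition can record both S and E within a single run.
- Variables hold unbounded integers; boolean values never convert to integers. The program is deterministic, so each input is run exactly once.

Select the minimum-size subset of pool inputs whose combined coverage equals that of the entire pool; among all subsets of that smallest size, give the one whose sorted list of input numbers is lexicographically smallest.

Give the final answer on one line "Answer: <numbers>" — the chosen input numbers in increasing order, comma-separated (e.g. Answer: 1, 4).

input #1, c=12, y=13: events B2->E, B1->T, B2->E, B1->T, B2->E, B1->T, B2->E, B1->T, B2->E, B1->T, B2->E, B1->T, B2->E, B1->T, ...; outcomes B1=T, B1=F, B2=S, B2=E, B3=F, B4=E, B6=F, B7=T, B8=E, B9=F, B10=E
input #2, c=14, y=13: events B2->E, B1->T, B2->E, B1->T, B2->E, B1->T, B2->E, B1->T, B2->E, B1->T, B2->E, B1->T, B2->E, B1->T, ...; outcomes B1=T, B1=F, B2=S, B2=E, B3=F, B4=E, B6=F, B7=T, B8=E, B9=F, B10=E
input #3, c=7, y=11: events B2->E, B1->T, B2->E, B1->T, B2->E, B1->T, B2->E, B1->T, B2->E, B1->T, B2->E, B1->T, B2->E, B1->T, ...; outcomes B1=T, B1=F, B2=S, B2=E, B3=F, B4=E, B6=F, B7=T, B8=S, B9=F, B10=S
input #4, c=7, y=13: events B2->E, B1->T, B2->E, B1->T, B2->E, B1->T, B2->E, B1->T, B2->E, B1->T, B2->E, B1->T, B2->E, B1->T, ...; outcomes B1=T, B1=F, B2=S, B2=E, B3=F, B4=E, B6=F, B7=F, B8=E, B9=F, B10=E
input #5, c=11, y=13: events B2->E, B1->T, B2->E, B1->T, B2->E, B1->T, B2->E, B1->T, B2->E, B1->T, B2->E, B1->T, B2->E, B1->T, ...; outcomes B1=T, B1=F, B2=S, B2=E, B3=F, B4=E, B6=F, B7=T, B8=E, B9=F, B10=E
union over all inputs: B1=T, B1=F, B2=S, B2=E, B3=F, B4=E, B6=F, B7=T, B7=F, B8=S, B8=E, B9=F, B10=S, B10=E (14 outcomes)
every size-1 subset falls short of the 14 outcomes (best: 11/14)
size 2: inputs {3, 4} cover all 14 outcomes, and no lexicographically smaller subset of this size does

Answer: 3, 4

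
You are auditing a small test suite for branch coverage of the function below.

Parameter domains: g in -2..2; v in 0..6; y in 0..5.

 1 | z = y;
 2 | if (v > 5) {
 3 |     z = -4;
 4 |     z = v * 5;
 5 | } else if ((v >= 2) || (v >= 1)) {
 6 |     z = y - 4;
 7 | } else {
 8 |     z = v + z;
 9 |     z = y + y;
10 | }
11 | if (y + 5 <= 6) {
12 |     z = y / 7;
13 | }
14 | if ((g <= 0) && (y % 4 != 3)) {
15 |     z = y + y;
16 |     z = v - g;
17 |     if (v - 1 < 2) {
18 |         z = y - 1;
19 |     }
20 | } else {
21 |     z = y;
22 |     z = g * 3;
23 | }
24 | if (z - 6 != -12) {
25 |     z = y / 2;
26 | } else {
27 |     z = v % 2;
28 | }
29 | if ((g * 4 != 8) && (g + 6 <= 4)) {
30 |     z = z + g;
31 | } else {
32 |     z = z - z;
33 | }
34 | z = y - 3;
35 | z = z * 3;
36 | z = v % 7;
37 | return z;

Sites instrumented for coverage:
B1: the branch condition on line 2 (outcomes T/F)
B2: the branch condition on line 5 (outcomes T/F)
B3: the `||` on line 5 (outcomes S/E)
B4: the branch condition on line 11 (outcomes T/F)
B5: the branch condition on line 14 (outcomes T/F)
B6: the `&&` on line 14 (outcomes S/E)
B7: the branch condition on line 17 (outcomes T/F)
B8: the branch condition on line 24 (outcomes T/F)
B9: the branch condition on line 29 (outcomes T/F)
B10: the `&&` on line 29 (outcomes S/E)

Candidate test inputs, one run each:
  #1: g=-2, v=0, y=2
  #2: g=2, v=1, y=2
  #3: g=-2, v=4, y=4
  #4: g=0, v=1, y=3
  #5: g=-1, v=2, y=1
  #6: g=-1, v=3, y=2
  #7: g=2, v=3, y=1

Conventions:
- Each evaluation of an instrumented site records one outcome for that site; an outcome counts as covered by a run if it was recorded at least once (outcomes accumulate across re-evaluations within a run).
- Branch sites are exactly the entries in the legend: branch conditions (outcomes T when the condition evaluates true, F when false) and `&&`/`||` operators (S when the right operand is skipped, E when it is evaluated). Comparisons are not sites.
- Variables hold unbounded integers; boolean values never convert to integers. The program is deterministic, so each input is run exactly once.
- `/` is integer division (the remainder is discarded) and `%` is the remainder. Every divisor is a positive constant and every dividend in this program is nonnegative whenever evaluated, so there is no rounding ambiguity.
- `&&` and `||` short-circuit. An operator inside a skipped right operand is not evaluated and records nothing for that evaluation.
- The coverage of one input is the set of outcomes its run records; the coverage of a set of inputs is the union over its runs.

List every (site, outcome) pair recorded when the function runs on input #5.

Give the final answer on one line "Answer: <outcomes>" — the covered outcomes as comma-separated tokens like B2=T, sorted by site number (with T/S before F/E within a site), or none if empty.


Running input #5 (g=-1, v=2, y=1), event by event:
  B1->F, B3->S, B2->T, B4->T, B6->E, B5->T, B7->T, B8->T, B10->E, B9->F
collecting distinct outcomes: B1=F, B2=T, B3=S, B4=T, B5=T, B6=E, B7=T, B8=T, B9=F, B10=E
Answer: B1=F, B2=T, B3=S, B4=T, B5=T, B6=E, B7=T, B8=T, B9=F, B10=E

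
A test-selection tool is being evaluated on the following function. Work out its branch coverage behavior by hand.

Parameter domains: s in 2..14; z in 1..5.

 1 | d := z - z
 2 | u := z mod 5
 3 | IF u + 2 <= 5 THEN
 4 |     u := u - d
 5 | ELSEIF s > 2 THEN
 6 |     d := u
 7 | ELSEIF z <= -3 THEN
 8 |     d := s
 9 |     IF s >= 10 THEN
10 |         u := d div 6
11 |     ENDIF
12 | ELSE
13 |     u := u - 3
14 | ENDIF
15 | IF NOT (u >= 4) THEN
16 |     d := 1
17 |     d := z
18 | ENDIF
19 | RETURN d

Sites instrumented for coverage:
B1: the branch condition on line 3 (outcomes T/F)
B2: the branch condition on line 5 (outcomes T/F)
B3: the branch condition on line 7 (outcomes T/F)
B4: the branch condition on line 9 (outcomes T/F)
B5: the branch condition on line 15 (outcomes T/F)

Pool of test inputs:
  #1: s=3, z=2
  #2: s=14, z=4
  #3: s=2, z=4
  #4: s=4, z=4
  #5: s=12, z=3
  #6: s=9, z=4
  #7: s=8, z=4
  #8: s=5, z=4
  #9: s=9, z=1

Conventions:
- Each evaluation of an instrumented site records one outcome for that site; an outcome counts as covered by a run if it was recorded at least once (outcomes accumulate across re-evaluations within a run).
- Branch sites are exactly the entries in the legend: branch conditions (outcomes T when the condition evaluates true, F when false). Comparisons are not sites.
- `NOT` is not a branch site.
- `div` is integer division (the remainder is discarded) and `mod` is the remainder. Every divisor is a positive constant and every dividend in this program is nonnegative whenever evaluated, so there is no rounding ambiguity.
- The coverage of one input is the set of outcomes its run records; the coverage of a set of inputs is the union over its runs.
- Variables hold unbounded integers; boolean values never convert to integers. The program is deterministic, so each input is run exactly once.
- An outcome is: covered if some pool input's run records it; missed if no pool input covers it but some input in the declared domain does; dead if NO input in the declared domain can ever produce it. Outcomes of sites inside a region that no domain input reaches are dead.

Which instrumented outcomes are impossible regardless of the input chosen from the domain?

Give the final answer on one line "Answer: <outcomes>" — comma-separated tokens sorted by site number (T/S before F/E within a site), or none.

running all 65 domain inputs and tallying outcomes:
  B3=T: zero occurrences over every domain input -> dead
  B4=T: zero occurrences over every domain input -> dead
  B4=F: zero occurrences over every domain input -> dead
  reachable outcomes have witnesses, e.g. B1=T (e.g. s=2, z=1), B1=F (e.g. s=2, z=4), B2=T (e.g. s=3, z=4), B2=F (e.g. s=2, z=4)

Answer: B3=T, B4=T, B4=F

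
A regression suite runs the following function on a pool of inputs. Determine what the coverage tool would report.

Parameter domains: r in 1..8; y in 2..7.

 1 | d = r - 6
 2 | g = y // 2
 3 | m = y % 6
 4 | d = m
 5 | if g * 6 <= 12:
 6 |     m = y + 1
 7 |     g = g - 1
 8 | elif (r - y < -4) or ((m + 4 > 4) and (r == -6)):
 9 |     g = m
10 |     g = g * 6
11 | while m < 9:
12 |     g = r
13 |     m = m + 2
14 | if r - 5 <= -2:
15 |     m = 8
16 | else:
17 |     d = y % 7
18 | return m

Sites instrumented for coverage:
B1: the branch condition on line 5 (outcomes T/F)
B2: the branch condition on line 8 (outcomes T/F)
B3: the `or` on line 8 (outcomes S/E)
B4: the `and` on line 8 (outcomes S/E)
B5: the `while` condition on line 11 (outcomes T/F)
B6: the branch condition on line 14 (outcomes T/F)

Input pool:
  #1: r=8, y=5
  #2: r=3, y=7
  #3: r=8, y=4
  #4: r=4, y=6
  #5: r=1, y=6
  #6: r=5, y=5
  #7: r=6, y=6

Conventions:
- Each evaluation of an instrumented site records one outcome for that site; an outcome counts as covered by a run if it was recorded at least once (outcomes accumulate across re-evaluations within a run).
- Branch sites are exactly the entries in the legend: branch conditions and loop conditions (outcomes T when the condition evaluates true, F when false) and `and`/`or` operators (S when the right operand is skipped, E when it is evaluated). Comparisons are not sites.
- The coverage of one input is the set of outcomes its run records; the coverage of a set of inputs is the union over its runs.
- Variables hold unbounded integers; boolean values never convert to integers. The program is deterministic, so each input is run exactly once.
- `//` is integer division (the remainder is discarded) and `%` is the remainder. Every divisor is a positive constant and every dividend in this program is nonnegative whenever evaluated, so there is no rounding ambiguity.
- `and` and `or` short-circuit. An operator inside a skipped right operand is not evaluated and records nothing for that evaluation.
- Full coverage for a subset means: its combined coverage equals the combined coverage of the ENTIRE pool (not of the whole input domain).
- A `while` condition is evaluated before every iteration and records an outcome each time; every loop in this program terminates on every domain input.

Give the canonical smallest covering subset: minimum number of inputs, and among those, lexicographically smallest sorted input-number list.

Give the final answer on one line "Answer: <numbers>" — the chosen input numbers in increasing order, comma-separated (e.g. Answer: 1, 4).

input #1, r=8, y=5: events B1->T, B5->T, B5->T, B5->F, B6->F; outcomes B1=T, B5=T, B5=F, B6=F
input #2, r=3, y=7: events B1->F, B3->E, B4->E, B2->F, B5->T, B5->T, B5->T, B5->T, B5->F, B6->T; outcomes B1=F, B2=F, B3=E, B4=E, B5=T, B5=F, B6=T
input #3, r=8, y=4: events B1->T, B5->T, B5->T, B5->F, B6->F; outcomes B1=T, B5=T, B5=F, B6=F
input #4, r=4, y=6: events B1->F, B3->E, B4->S, B2->F, B5->T, B5->T, B5->T, B5->T, B5->T, B5->F, B6->F; outcomes B1=F, B2=F, B3=E, B4=S, B5=T, B5=F, B6=F
input #5, r=1, y=6: events B1->F, B3->S, B2->T, B5->T, B5->T, B5->T, B5->T, B5->T, B5->F, B6->T; outcomes B1=F, B2=T, B3=S, B5=T, B5=F, B6=T
input #6, r=5, y=5: events B1->T, B5->T, B5->T, B5->F, B6->F; outcomes B1=T, B5=T, B5=F, B6=F
input #7, r=6, y=6: events B1->F, B3->E, B4->S, B2->F, B5->T, B5->T, B5->T, B5->T, B5->T, B5->F, B6->F; outcomes B1=F, B2=F, B3=E, B4=S, B5=T, B5=F, B6=F
together the pool reaches 12 outcomes: B1=T, B1=F, B2=T, B2=F, B3=S, B3=E, B4=S, B4=E, B5=T, B5=F, B6=T, B6=F
every size-1 subset falls short of the 12 outcomes (best: 7/12)
every size-2 subset falls short of the 12 outcomes (best: 10/12)
every size-3 subset falls short of the 12 outcomes (best: 11/12)
inputs {1, 2, 4, 5} (size 4) cover everything; no size-4 subset with a lexicographically smaller index list covers all 12

Answer: 1, 2, 4, 5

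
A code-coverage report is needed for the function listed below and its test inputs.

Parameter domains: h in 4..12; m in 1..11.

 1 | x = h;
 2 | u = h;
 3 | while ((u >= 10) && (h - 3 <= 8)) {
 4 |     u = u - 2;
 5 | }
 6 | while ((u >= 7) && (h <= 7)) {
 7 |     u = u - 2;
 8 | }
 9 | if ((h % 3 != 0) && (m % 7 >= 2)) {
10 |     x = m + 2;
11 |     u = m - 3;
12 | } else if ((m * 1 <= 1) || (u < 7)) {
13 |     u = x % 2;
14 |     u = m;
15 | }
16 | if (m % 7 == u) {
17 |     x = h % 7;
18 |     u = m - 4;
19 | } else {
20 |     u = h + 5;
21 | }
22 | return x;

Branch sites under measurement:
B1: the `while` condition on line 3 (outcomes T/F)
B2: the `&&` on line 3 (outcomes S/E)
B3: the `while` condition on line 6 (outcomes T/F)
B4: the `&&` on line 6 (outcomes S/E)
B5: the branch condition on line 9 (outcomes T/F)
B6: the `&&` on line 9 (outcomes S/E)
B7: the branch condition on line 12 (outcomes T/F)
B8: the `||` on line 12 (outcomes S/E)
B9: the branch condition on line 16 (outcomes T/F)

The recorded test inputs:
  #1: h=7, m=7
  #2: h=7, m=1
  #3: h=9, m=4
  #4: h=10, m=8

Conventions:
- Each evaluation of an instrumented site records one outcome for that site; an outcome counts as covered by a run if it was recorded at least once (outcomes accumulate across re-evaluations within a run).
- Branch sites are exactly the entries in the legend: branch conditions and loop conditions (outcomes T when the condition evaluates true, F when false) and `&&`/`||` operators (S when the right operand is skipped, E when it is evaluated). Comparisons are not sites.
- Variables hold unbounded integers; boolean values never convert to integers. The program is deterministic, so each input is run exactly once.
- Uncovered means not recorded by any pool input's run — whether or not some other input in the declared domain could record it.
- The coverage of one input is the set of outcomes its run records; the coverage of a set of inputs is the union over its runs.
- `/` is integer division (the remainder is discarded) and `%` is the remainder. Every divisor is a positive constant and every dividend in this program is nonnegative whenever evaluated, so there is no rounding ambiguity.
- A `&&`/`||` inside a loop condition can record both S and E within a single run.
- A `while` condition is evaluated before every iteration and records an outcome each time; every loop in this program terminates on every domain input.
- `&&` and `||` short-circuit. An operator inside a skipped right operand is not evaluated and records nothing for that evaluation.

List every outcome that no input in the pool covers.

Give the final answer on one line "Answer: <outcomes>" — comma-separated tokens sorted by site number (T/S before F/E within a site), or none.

test 1 (h=7, m=7) fires B2->S, B1->F, B4->E, B3->T, B4->S, B3->F, B6->E, B5->F, B8->E, B7->T, B9->F; hits B1=F, B2=S, B3=T, B3=F, B4=S, B4=E, B5=F, B6=E, B7=T, B8=E, B9=F
test 2 (h=7, m=1) fires B2->S, B1->F, B4->E, B3->T, B4->S, B3->F, B6->E, B5->F, B8->S, B7->T, B9->T; hits B1=F, B2=S, B3=T, B3=F, B4=S, B4=E, B5=F, B6=E, B7=T, B8=S, B9=T
test 3 (h=9, m=4) fires B2->S, B1->F, B4->E, B3->F, B6->S, B5->F, B8->E, B7->F, B9->F; hits B1=F, B2=S, B3=F, B4=E, B5=F, B6=S, B7=F, B8=E, B9=F
test 4 (h=10, m=8) fires B2->E, B1->T, B2->S, B1->F, B4->E, B3->F, B6->E, B5->F, B8->E, B7->F, B9->F; hits B1=T, B1=F, B2=S, B2=E, B3=F, B4=E, B5=F, B6=E, B7=F, B8=E, B9=F
union over the pool: B1=T, B1=F, B2=S, B2=E, B3=T, B3=F, B4=S, B4=E, B5=F, B6=S, B6=E, B7=T, B7=F, B8=S, B8=E, B9=T, B9=F
uncovered (1 of 18): B5=T

Answer: B5=T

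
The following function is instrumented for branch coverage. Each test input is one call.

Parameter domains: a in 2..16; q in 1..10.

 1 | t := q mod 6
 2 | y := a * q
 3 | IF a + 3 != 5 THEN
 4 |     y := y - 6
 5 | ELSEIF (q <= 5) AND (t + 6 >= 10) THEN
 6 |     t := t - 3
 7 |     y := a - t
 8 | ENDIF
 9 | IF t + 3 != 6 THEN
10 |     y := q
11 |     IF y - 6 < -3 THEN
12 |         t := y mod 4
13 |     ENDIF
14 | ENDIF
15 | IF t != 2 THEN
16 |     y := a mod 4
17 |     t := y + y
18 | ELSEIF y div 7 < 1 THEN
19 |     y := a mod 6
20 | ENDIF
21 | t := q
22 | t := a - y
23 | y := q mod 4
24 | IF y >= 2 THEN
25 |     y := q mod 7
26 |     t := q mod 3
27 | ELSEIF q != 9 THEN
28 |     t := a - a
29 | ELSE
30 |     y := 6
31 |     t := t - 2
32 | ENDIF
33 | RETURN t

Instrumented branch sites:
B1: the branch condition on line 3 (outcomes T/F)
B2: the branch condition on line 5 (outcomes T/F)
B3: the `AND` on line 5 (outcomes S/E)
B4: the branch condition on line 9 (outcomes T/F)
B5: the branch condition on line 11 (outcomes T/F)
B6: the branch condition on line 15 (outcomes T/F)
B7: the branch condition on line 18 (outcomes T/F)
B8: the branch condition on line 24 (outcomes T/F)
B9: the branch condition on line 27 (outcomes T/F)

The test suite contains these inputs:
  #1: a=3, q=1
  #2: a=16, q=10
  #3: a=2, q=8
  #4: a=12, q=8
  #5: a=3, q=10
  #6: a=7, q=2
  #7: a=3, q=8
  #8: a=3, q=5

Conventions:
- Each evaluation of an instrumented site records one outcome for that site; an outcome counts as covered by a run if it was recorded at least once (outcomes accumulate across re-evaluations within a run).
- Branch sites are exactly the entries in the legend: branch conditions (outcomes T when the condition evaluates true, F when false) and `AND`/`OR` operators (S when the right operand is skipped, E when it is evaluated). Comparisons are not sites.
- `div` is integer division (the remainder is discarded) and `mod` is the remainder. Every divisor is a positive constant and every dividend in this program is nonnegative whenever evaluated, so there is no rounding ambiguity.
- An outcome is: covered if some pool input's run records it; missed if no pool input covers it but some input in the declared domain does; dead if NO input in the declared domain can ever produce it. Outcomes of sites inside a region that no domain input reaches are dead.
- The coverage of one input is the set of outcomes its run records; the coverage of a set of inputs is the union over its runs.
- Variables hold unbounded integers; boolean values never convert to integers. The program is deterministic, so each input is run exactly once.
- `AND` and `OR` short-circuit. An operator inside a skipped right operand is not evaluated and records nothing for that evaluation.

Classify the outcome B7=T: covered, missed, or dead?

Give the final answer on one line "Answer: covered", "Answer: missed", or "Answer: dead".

B7=T is recorded by pool input(s) 6 -> covered

Answer: covered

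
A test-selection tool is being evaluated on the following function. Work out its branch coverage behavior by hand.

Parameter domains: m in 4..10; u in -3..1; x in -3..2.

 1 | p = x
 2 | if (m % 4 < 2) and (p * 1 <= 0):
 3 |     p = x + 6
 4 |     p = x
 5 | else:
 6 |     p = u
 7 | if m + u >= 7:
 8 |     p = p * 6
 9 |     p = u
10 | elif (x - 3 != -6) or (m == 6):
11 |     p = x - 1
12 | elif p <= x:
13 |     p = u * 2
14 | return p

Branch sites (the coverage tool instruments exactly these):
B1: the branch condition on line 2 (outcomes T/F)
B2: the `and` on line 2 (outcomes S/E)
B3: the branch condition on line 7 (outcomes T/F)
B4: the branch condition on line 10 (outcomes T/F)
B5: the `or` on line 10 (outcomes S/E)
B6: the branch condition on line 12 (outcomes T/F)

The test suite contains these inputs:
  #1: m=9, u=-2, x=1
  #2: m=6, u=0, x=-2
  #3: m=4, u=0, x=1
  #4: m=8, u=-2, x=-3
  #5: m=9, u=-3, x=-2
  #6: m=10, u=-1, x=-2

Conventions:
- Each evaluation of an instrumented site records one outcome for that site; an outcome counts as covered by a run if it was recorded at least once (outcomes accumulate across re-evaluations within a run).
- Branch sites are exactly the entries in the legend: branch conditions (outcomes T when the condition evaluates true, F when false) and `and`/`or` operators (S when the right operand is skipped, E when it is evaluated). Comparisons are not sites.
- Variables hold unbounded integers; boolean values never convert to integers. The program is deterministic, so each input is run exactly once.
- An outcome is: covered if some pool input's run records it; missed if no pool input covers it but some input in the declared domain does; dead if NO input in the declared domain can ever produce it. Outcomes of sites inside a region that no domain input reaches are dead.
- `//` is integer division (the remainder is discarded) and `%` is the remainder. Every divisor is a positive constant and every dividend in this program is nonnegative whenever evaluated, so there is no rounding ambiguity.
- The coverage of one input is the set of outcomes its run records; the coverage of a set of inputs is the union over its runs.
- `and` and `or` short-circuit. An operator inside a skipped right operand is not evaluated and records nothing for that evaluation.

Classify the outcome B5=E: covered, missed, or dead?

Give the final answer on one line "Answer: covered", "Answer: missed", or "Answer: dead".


B5=E is recorded by pool input(s) 4 -> covered
Answer: covered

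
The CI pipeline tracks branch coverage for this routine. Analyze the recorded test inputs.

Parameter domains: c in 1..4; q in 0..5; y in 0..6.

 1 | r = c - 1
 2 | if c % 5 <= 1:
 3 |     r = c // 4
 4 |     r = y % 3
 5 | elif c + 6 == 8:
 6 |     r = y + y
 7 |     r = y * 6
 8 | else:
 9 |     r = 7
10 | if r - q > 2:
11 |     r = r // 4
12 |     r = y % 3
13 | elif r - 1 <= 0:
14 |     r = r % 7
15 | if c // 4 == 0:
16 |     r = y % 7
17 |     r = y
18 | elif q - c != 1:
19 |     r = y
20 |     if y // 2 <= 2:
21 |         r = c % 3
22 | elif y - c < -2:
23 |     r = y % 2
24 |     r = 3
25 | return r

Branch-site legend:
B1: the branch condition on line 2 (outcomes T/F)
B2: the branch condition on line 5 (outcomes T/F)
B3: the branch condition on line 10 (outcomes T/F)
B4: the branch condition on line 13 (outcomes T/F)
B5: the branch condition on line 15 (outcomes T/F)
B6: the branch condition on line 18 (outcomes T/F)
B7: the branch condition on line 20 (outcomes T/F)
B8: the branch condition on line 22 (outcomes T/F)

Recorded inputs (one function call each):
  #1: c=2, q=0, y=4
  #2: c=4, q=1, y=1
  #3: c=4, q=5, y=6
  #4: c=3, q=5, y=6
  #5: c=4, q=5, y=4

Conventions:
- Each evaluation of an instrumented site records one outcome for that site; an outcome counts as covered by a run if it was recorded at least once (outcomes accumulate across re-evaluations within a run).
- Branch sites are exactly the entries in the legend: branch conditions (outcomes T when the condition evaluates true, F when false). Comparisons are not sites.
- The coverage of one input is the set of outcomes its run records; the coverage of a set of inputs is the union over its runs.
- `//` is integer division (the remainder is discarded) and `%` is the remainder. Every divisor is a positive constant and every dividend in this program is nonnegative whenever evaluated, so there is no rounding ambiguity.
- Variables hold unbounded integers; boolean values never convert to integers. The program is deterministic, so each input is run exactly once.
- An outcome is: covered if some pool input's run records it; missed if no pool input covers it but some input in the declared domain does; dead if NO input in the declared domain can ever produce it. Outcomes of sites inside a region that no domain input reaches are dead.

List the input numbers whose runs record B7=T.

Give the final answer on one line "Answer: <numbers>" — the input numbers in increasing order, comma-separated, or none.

input #1 (c=2, q=0, y=4): misses B7=T
input #2 (c=4, q=1, y=1): covers B7=T
input #3 (c=4, q=5, y=6): misses B7=T
input #4 (c=3, q=5, y=6): misses B7=T
input #5 (c=4, q=5, y=4): misses B7=T

Answer: 2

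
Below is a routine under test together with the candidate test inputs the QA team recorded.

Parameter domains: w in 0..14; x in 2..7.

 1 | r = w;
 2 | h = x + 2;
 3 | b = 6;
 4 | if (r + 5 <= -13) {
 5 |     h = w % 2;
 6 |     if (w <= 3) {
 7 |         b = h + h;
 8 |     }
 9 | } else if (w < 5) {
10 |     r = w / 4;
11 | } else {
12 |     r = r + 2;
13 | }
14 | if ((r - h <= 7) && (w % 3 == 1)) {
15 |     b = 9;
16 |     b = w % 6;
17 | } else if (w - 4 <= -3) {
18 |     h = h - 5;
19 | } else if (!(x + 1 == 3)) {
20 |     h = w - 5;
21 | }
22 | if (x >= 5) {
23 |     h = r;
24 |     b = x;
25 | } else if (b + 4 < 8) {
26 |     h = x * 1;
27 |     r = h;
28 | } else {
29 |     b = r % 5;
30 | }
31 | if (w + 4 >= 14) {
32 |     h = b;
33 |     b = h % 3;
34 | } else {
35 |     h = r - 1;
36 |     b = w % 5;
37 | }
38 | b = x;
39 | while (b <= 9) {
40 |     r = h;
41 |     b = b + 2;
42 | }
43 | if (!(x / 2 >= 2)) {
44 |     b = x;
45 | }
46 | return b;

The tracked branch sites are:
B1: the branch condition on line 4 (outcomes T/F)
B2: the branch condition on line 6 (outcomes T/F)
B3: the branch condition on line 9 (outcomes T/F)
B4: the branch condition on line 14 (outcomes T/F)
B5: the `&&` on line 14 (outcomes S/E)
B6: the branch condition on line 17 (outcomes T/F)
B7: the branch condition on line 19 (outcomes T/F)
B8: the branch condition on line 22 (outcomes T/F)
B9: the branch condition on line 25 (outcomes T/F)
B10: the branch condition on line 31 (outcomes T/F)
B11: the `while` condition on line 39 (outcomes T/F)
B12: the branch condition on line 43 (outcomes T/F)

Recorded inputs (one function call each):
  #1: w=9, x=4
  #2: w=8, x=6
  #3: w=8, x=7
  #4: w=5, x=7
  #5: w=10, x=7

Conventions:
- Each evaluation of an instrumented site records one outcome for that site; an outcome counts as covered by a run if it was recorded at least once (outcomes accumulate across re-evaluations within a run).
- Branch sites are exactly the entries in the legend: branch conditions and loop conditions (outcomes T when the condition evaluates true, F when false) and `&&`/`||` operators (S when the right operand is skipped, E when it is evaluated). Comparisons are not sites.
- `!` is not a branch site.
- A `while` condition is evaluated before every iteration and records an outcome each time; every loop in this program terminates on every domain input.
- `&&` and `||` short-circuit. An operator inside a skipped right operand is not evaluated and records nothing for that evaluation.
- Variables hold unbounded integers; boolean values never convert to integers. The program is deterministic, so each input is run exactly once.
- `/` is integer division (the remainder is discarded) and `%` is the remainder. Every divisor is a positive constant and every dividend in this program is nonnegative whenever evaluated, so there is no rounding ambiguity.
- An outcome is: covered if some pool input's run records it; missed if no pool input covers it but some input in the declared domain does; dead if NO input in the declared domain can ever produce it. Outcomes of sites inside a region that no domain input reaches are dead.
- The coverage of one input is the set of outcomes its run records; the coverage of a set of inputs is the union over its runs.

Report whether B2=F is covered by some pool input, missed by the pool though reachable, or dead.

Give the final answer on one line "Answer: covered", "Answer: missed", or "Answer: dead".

no pool input records B2=F
checking all 90 inputs in the declared domain: B2=F is never recorded -> dead

Answer: dead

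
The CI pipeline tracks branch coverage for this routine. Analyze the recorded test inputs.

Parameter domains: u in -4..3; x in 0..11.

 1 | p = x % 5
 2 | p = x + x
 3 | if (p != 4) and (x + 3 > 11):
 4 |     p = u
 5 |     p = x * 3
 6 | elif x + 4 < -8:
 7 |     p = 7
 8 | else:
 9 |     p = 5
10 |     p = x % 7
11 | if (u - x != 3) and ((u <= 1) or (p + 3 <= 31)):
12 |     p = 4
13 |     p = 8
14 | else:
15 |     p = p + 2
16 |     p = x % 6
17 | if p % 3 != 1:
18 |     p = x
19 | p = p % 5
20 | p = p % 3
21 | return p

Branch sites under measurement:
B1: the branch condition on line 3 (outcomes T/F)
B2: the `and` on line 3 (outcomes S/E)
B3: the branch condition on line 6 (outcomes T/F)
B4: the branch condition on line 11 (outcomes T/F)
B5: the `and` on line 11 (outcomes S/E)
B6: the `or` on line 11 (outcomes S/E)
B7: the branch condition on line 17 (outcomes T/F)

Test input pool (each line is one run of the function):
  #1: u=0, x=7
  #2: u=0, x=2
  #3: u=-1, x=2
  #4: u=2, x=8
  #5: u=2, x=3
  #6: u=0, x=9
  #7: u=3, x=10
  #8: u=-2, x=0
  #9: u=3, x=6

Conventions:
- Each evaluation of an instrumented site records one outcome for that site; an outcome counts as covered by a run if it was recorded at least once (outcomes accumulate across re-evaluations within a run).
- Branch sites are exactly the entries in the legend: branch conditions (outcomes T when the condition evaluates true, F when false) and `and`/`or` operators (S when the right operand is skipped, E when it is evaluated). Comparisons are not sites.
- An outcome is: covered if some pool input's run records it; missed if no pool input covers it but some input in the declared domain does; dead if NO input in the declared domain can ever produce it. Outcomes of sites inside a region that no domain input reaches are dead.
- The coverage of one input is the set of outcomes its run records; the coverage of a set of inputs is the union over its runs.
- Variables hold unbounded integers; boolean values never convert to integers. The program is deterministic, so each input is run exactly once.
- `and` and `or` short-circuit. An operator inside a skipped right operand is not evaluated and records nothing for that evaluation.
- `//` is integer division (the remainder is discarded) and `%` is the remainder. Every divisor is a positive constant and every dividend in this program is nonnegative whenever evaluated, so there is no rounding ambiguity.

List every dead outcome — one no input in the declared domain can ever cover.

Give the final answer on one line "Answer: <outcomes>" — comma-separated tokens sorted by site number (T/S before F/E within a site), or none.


running all 96 domain inputs and tallying outcomes:
  B3=T: no domain input ever produces it -> dead
  reachable outcomes have witnesses, e.g. B1=T (e.g. u=-4, x=9), B1=F (e.g. u=-4, x=0), B2=S (e.g. u=-4, x=2), B2=E (e.g. u=-4, x=0)
Answer: B3=T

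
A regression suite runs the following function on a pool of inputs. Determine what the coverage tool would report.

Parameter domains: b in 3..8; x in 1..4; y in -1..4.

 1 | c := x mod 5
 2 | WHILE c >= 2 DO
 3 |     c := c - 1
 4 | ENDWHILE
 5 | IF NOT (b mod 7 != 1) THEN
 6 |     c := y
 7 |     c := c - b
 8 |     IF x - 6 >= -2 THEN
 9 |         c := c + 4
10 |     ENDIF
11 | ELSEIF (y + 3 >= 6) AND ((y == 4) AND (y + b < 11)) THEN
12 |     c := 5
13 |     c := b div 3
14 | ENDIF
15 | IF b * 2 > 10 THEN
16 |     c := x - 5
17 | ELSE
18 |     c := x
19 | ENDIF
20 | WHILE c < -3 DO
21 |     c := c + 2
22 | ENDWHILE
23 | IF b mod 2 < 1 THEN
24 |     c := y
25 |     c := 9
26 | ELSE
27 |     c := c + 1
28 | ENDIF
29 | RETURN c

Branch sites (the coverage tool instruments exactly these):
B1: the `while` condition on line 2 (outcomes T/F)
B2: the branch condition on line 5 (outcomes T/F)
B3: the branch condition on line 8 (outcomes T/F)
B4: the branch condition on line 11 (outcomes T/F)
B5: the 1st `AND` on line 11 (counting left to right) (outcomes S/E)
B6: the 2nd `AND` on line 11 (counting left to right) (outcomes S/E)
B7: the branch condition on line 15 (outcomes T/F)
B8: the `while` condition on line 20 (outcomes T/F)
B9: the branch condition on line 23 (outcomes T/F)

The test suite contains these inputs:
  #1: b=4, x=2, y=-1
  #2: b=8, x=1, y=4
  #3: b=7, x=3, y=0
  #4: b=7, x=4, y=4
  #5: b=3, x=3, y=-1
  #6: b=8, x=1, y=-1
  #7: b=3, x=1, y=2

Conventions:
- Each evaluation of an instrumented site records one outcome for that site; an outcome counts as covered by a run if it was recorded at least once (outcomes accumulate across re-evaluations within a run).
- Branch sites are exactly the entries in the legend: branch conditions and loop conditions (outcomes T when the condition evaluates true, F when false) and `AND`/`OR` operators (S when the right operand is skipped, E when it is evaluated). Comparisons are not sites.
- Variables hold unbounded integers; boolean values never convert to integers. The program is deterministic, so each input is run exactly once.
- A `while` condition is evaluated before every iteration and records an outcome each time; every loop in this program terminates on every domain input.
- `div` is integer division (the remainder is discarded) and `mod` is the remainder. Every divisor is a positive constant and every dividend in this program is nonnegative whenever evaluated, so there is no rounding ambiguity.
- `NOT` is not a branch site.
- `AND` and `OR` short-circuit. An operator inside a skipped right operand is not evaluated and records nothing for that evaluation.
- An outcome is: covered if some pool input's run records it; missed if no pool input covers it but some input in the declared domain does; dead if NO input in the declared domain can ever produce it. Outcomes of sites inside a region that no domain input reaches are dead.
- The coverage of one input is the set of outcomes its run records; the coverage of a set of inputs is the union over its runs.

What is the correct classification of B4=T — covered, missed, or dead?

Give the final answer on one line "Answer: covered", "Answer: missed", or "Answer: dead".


no pool input records B4=T
but domain input (b=3, x=1, y=4) does record it -> reachable, so missed
Answer: missed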